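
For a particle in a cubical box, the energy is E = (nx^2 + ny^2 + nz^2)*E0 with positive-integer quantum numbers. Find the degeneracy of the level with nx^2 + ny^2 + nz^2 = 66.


Enumerate all (nx, ny, nz) with nx^2 + ny^2 + nz^2 = 66:
(1,1,8)
(1,4,7)
(1,7,4)
(1,8,1)
(4,1,7)
(4,5,5)
(4,7,1)
(5,4,5)
(5,5,4)
(7,1,4)
(7,4,1)
(8,1,1)
Total degeneracy = 12

12


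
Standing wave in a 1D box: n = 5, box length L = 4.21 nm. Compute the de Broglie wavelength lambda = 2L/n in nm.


lambda = 2L / n
= 2 * 4.21 / 5
= 8.42 / 5
= 1.684 nm

1.684


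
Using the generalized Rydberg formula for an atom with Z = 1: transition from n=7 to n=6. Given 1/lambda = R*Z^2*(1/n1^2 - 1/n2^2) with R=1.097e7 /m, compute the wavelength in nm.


1/lambda = R * Z^2 * (1/n1^2 - 1/n2^2)
= 1.097e7 * 1^2 * (1/6^2 - 1/7^2)
= 1.097e7 * 1 * (0.027778 - 0.020408)
= 8.0845e+04 /m
lambda = 1 / 8.0845e+04
= 12369.3991 nm

12369.3991


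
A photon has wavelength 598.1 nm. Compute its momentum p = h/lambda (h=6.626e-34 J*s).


p = h / lambda
= 6.626e-34 / (598.1e-9)
= 6.626e-34 / 5.9810e-07
= 1.1078e-27 kg*m/s

1.1078e-27


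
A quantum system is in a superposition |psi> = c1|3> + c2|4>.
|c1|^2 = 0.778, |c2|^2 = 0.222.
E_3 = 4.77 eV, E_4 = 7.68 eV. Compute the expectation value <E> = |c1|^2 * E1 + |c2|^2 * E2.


<E> = |c1|^2 * E1 + |c2|^2 * E2
= 0.778 * 4.77 + 0.222 * 7.68
= 3.7111 + 1.705
= 5.416 eV

5.416


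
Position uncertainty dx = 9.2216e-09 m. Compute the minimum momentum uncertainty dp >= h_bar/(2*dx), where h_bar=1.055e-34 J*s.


dp = h_bar / (2 * dx)
= 1.055e-34 / (2 * 9.2216e-09)
= 1.055e-34 / 1.8443e-08
= 5.7203e-27 kg*m/s

5.7203e-27


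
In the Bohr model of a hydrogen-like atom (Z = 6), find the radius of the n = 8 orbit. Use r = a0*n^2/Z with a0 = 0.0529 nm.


r = a0 * n^2 / Z
= 0.0529 * 8^2 / 6
= 0.0529 * 64 / 6
= 0.5643 nm

0.5643


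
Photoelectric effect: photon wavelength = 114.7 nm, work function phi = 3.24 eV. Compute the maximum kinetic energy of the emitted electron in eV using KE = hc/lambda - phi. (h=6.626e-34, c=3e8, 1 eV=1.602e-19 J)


E_photon = hc / lambda
= (6.626e-34)(3e8) / (114.7e-9)
= 1.7330e-18 J
= 10.818 eV
KE = E_photon - phi
= 10.818 - 3.24
= 7.578 eV

7.578


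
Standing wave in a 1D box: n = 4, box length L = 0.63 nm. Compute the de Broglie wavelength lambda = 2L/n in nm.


lambda = 2L / n
= 2 * 0.63 / 4
= 1.26 / 4
= 0.315 nm

0.315


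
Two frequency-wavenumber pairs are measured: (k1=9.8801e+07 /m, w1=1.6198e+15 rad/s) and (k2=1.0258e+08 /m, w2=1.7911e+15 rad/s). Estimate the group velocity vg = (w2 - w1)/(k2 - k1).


vg = (w2 - w1) / (k2 - k1)
= (1.7911e+15 - 1.6198e+15) / (1.0258e+08 - 9.8801e+07)
= 1.7130e+14 / 3.7790e+06
= 4.5329e+07 m/s

4.5329e+07


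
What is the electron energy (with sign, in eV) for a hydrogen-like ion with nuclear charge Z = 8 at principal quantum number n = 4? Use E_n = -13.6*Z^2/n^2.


E_n = -13.6 * Z^2 / n^2
= -13.6 * 8^2 / 4^2
= -13.6 * 64 / 16
= -54.4 eV

-54.4


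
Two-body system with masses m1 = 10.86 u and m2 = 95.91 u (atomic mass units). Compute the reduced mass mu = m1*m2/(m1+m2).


mu = m1 * m2 / (m1 + m2)
= 10.86 * 95.91 / (10.86 + 95.91)
= 1041.5826 / 106.77
= 9.7554 u

9.7554


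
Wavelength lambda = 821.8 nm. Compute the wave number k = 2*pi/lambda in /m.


k = 2 * pi / lambda
= 6.2832 / (821.8e-9)
= 6.2832 / 8.2180e-07
= 7.6456e+06 /m

7.6456e+06


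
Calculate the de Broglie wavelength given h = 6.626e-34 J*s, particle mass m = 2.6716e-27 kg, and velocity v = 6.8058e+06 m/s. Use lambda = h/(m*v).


lambda = h / (m * v)
= 6.626e-34 / (2.6716e-27 * 6.8058e+06)
= 6.626e-34 / 1.8182e-20
= 3.6442e-14 m

3.6442e-14


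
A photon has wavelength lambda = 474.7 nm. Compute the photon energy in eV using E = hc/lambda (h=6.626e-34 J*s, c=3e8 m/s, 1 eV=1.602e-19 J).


E = hc / lambda
= (6.626e-34)(3e8) / (474.7e-9)
= 1.9878e-25 / 4.7470e-07
= 4.1875e-19 J
Converting to eV: 4.1875e-19 / 1.602e-19
= 2.6139 eV

2.6139


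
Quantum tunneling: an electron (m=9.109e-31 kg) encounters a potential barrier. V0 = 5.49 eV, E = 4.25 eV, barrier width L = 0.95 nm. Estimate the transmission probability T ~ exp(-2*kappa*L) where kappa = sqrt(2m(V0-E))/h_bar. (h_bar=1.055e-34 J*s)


V0 - E = 1.24 eV = 1.9865e-19 J
kappa = sqrt(2 * m * (V0-E)) / h_bar
= sqrt(2 * 9.109e-31 * 1.9865e-19) / 1.055e-34
= 5.7022e+09 /m
2*kappa*L = 2 * 5.7022e+09 * 0.95e-9
= 10.8341
T = exp(-10.8341) = 1.971524e-05

1.971524e-05


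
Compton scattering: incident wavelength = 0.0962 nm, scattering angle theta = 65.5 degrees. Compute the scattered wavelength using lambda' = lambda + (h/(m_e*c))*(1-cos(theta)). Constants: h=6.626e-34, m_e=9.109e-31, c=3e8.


Compton wavelength: h/(m_e*c) = 2.4247e-12 m
d_lambda = 2.4247e-12 * (1 - cos(65.5 deg))
= 2.4247e-12 * 0.585307
= 1.4192e-12 m = 0.001419 nm
lambda' = 0.0962 + 0.001419
= 0.097619 nm

0.097619


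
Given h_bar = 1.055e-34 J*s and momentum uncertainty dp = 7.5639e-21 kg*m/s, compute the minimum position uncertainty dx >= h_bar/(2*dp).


dx = h_bar / (2 * dp)
= 1.055e-34 / (2 * 7.5639e-21)
= 1.055e-34 / 1.5128e-20
= 6.9739e-15 m

6.9739e-15


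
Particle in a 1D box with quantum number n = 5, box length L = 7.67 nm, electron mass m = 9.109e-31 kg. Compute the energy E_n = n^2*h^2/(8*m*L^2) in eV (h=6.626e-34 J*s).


E = n^2 * h^2 / (8 * m * L^2)
= 5^2 * (6.626e-34)^2 / (8 * 9.109e-31 * (7.67e-9)^2)
= 25 * 4.3904e-67 / (8 * 9.109e-31 * 5.8829e-17)
= 2.5603e-20 J
= 0.1598 eV

0.1598


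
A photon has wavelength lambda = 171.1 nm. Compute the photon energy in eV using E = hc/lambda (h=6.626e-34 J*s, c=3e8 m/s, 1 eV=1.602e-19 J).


E = hc / lambda
= (6.626e-34)(3e8) / (171.1e-9)
= 1.9878e-25 / 1.7110e-07
= 1.1618e-18 J
Converting to eV: 1.1618e-18 / 1.602e-19
= 7.252 eV

7.252


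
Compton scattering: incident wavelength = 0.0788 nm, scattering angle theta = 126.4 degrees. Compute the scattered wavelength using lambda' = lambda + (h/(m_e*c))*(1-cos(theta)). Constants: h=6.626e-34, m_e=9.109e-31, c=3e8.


Compton wavelength: h/(m_e*c) = 2.4247e-12 m
d_lambda = 2.4247e-12 * (1 - cos(126.4 deg))
= 2.4247e-12 * 1.593419
= 3.8636e-12 m = 0.003864 nm
lambda' = 0.0788 + 0.003864
= 0.082664 nm

0.082664


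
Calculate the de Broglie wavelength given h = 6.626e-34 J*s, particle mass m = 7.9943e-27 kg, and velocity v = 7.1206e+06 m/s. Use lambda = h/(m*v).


lambda = h / (m * v)
= 6.626e-34 / (7.9943e-27 * 7.1206e+06)
= 6.626e-34 / 5.6924e-20
= 1.1640e-14 m

1.1640e-14


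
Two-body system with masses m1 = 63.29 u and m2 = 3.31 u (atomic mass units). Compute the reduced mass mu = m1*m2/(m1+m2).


mu = m1 * m2 / (m1 + m2)
= 63.29 * 3.31 / (63.29 + 3.31)
= 209.4899 / 66.6
= 3.1455 u

3.1455


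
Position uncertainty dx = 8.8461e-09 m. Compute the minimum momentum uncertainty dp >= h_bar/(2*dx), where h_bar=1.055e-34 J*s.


dp = h_bar / (2 * dx)
= 1.055e-34 / (2 * 8.8461e-09)
= 1.055e-34 / 1.7692e-08
= 5.9631e-27 kg*m/s

5.9631e-27


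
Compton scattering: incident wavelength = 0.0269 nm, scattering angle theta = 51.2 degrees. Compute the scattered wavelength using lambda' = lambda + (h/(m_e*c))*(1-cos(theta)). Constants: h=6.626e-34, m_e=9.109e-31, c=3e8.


Compton wavelength: h/(m_e*c) = 2.4247e-12 m
d_lambda = 2.4247e-12 * (1 - cos(51.2 deg))
= 2.4247e-12 * 0.373396
= 9.0538e-13 m = 0.000905 nm
lambda' = 0.0269 + 0.000905
= 0.027805 nm

0.027805


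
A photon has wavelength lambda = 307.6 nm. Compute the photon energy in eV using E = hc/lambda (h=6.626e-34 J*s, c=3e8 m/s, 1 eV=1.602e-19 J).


E = hc / lambda
= (6.626e-34)(3e8) / (307.6e-9)
= 1.9878e-25 / 3.0760e-07
= 6.4623e-19 J
Converting to eV: 6.4623e-19 / 1.602e-19
= 4.0339 eV

4.0339


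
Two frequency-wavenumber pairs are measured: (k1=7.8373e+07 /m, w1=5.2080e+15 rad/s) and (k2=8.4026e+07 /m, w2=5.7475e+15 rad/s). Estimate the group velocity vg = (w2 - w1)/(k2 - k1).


vg = (w2 - w1) / (k2 - k1)
= (5.7475e+15 - 5.2080e+15) / (8.4026e+07 - 7.8373e+07)
= 5.3950e+14 / 5.6530e+06
= 9.5436e+07 m/s

9.5436e+07


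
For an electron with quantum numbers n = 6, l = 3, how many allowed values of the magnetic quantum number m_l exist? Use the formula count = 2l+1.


m_l ranges from -l to +l in integer steps
So m_l goes from -3 to +3
Count = 2l + 1 = 2*3 + 1
= 7

7


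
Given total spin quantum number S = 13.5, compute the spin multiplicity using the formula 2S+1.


Spin multiplicity = 2S + 1
= 2 * 13.5 + 1
= 27.0 + 1
= 28

28


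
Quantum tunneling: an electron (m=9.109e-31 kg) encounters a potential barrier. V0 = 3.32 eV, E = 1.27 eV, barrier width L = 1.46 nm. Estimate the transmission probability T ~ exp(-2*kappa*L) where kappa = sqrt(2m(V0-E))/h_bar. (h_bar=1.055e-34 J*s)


V0 - E = 2.05 eV = 3.2841e-19 J
kappa = sqrt(2 * m * (V0-E)) / h_bar
= sqrt(2 * 9.109e-31 * 3.2841e-19) / 1.055e-34
= 7.3317e+09 /m
2*kappa*L = 2 * 7.3317e+09 * 1.46e-9
= 21.4086
T = exp(-21.4086) = 5.039054e-10

5.039054e-10


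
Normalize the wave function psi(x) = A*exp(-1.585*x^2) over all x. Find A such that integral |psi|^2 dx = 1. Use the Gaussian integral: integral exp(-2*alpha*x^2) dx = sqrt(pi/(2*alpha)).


integral |psi|^2 dx = A^2 * sqrt(pi/(2*alpha)) = 1
A^2 = sqrt(2*alpha/pi)
= sqrt(2 * 1.585 / pi)
= 1.004511
A = sqrt(1.004511)
= 1.0023

1.0023


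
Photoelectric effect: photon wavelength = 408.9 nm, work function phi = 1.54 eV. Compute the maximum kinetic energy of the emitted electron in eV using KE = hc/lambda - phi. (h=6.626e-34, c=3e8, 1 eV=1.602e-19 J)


E_photon = hc / lambda
= (6.626e-34)(3e8) / (408.9e-9)
= 4.8613e-19 J
= 3.0345 eV
KE = E_photon - phi
= 3.0345 - 1.54
= 1.4945 eV

1.4945


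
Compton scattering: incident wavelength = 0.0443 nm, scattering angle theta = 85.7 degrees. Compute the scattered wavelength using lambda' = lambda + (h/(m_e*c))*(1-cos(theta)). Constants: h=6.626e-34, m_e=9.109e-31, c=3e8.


Compton wavelength: h/(m_e*c) = 2.4247e-12 m
d_lambda = 2.4247e-12 * (1 - cos(85.7 deg))
= 2.4247e-12 * 0.925021
= 2.2429e-12 m = 0.002243 nm
lambda' = 0.0443 + 0.002243
= 0.046543 nm

0.046543


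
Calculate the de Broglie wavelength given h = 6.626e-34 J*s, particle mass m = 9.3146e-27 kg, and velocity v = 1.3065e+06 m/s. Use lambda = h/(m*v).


lambda = h / (m * v)
= 6.626e-34 / (9.3146e-27 * 1.3065e+06)
= 6.626e-34 / 1.2170e-20
= 5.4447e-14 m

5.4447e-14


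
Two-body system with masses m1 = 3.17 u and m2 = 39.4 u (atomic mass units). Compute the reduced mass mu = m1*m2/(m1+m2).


mu = m1 * m2 / (m1 + m2)
= 3.17 * 39.4 / (3.17 + 39.4)
= 124.898 / 42.57
= 2.9339 u

2.9339


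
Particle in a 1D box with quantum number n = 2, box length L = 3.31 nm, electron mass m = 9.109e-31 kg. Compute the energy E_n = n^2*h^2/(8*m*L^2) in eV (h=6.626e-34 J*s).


E = n^2 * h^2 / (8 * m * L^2)
= 2^2 * (6.626e-34)^2 / (8 * 9.109e-31 * (3.31e-9)^2)
= 4 * 4.3904e-67 / (8 * 9.109e-31 * 1.0956e-17)
= 2.1996e-20 J
= 0.1373 eV

0.1373


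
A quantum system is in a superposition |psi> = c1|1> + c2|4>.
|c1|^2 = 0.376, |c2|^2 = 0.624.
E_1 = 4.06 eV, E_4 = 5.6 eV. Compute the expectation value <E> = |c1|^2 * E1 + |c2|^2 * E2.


<E> = |c1|^2 * E1 + |c2|^2 * E2
= 0.376 * 4.06 + 0.624 * 5.6
= 1.5266 + 3.4944
= 5.021 eV

5.021


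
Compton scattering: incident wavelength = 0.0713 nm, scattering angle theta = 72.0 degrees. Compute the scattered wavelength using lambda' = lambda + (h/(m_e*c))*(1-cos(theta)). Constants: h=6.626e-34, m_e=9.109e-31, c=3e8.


Compton wavelength: h/(m_e*c) = 2.4247e-12 m
d_lambda = 2.4247e-12 * (1 - cos(72.0 deg))
= 2.4247e-12 * 0.690983
= 1.6754e-12 m = 0.001675 nm
lambda' = 0.0713 + 0.001675
= 0.072975 nm

0.072975


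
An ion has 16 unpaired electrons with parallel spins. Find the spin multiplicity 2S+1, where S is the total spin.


Total spin S = N * (1/2) = 16 * 0.5 = 8.0
Spin multiplicity = 2S + 1
= 2 * 8.0 + 1
= 17

17


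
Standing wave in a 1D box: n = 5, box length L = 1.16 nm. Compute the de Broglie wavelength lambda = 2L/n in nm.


lambda = 2L / n
= 2 * 1.16 / 5
= 2.32 / 5
= 0.464 nm

0.464


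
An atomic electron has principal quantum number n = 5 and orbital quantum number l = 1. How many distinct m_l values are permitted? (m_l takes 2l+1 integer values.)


m_l ranges from -l to +l in integer steps
So m_l goes from -1 to +1
Count = 2l + 1 = 2*1 + 1
= 3

3


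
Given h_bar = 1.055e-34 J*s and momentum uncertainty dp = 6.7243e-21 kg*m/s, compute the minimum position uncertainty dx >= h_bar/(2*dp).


dx = h_bar / (2 * dp)
= 1.055e-34 / (2 * 6.7243e-21)
= 1.055e-34 / 1.3449e-20
= 7.8447e-15 m

7.8447e-15


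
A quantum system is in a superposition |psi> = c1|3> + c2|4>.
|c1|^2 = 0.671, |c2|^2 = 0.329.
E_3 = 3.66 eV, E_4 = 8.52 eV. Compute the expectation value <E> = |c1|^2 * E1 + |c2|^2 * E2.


<E> = |c1|^2 * E1 + |c2|^2 * E2
= 0.671 * 3.66 + 0.329 * 8.52
= 2.4559 + 2.8031
= 5.2589 eV

5.2589


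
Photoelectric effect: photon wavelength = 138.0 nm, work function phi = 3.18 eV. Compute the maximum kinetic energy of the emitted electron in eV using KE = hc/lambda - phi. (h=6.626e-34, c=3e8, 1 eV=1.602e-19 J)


E_photon = hc / lambda
= (6.626e-34)(3e8) / (138.0e-9)
= 1.4404e-18 J
= 8.9915 eV
KE = E_photon - phi
= 8.9915 - 3.18
= 5.8115 eV

5.8115


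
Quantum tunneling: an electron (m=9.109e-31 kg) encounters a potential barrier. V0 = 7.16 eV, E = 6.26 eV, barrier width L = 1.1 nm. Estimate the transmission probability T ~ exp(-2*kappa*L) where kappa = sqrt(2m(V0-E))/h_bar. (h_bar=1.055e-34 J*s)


V0 - E = 0.9 eV = 1.4418e-19 J
kappa = sqrt(2 * m * (V0-E)) / h_bar
= sqrt(2 * 9.109e-31 * 1.4418e-19) / 1.055e-34
= 4.8579e+09 /m
2*kappa*L = 2 * 4.8579e+09 * 1.1e-9
= 10.6874
T = exp(-10.6874) = 2.283023e-05

2.283023e-05


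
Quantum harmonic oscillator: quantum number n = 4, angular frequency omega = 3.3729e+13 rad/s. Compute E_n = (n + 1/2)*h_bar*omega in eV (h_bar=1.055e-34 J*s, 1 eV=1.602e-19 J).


E = (n + 1/2) * h_bar * omega
= (4 + 0.5) * 1.055e-34 * 3.3729e+13
= 4.5 * 3.5584e-21
= 1.6013e-20 J
= 0.1 eV

0.1


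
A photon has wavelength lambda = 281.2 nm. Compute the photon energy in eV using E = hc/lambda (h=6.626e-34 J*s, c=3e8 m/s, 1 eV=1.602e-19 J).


E = hc / lambda
= (6.626e-34)(3e8) / (281.2e-9)
= 1.9878e-25 / 2.8120e-07
= 7.0690e-19 J
Converting to eV: 7.0690e-19 / 1.602e-19
= 4.4126 eV

4.4126


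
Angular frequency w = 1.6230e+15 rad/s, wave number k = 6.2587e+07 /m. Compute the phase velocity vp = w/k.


vp = w / k
= 1.6230e+15 / 6.2587e+07
= 2.5932e+07 m/s

2.5932e+07


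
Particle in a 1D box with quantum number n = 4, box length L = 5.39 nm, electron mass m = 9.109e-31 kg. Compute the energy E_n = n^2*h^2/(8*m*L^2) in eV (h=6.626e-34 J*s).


E = n^2 * h^2 / (8 * m * L^2)
= 4^2 * (6.626e-34)^2 / (8 * 9.109e-31 * (5.39e-9)^2)
= 16 * 4.3904e-67 / (8 * 9.109e-31 * 2.9052e-17)
= 3.3181e-20 J
= 0.2071 eV

0.2071


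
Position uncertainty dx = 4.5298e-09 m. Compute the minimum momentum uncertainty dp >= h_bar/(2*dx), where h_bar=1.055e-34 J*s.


dp = h_bar / (2 * dx)
= 1.055e-34 / (2 * 4.5298e-09)
= 1.055e-34 / 9.0596e-09
= 1.1645e-26 kg*m/s

1.1645e-26


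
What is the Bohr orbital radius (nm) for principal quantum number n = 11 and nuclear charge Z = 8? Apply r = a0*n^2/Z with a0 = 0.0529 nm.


r = a0 * n^2 / Z
= 0.0529 * 11^2 / 8
= 0.0529 * 121 / 8
= 0.8001 nm

0.8001


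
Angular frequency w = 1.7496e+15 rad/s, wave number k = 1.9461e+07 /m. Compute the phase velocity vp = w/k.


vp = w / k
= 1.7496e+15 / 1.9461e+07
= 8.9903e+07 m/s

8.9903e+07


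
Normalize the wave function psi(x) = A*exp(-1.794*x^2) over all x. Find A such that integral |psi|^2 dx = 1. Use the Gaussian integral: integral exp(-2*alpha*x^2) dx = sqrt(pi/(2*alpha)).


integral |psi|^2 dx = A^2 * sqrt(pi/(2*alpha)) = 1
A^2 = sqrt(2*alpha/pi)
= sqrt(2 * 1.794 / pi)
= 1.068689
A = sqrt(1.068689)
= 1.0338

1.0338


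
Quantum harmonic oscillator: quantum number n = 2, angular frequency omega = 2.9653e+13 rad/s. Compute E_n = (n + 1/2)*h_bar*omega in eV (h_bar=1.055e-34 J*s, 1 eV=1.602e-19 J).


E = (n + 1/2) * h_bar * omega
= (2 + 0.5) * 1.055e-34 * 2.9653e+13
= 2.5 * 3.1284e-21
= 7.8210e-21 J
= 0.0488 eV

0.0488


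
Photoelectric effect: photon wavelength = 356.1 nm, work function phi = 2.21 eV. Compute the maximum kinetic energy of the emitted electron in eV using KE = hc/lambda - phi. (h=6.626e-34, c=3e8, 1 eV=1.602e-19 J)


E_photon = hc / lambda
= (6.626e-34)(3e8) / (356.1e-9)
= 5.5821e-19 J
= 3.4845 eV
KE = E_photon - phi
= 3.4845 - 2.21
= 1.2745 eV

1.2745


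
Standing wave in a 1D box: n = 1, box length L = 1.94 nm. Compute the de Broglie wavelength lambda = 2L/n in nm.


lambda = 2L / n
= 2 * 1.94 / 1
= 3.88 / 1
= 3.88 nm

3.88


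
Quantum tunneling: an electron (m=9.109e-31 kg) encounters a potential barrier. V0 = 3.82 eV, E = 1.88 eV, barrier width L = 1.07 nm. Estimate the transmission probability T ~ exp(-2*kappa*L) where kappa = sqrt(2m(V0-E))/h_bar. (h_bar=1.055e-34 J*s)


V0 - E = 1.94 eV = 3.1079e-19 J
kappa = sqrt(2 * m * (V0-E)) / h_bar
= sqrt(2 * 9.109e-31 * 3.1079e-19) / 1.055e-34
= 7.1323e+09 /m
2*kappa*L = 2 * 7.1323e+09 * 1.07e-9
= 15.2631
T = exp(-15.2631) = 2.351279e-07

2.351279e-07


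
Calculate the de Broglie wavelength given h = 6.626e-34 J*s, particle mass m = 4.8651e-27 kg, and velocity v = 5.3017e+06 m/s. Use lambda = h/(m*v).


lambda = h / (m * v)
= 6.626e-34 / (4.8651e-27 * 5.3017e+06)
= 6.626e-34 / 2.5793e-20
= 2.5689e-14 m

2.5689e-14


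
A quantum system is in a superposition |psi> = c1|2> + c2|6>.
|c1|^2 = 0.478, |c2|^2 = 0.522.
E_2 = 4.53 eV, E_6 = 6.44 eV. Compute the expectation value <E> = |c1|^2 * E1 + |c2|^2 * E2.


<E> = |c1|^2 * E1 + |c2|^2 * E2
= 0.478 * 4.53 + 0.522 * 6.44
= 2.1653 + 3.3617
= 5.527 eV

5.527


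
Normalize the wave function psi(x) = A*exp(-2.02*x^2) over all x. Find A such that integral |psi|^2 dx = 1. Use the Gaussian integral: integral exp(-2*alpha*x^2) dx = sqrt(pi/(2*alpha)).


integral |psi|^2 dx = A^2 * sqrt(pi/(2*alpha)) = 1
A^2 = sqrt(2*alpha/pi)
= sqrt(2 * 2.02 / pi)
= 1.134007
A = sqrt(1.134007)
= 1.0649

1.0649


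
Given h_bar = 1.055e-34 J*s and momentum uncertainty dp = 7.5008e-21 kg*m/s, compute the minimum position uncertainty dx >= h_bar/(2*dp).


dx = h_bar / (2 * dp)
= 1.055e-34 / (2 * 7.5008e-21)
= 1.055e-34 / 1.5002e-20
= 7.0326e-15 m

7.0326e-15


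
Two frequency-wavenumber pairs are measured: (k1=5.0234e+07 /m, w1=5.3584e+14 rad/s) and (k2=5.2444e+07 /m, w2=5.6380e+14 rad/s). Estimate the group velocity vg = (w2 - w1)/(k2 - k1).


vg = (w2 - w1) / (k2 - k1)
= (5.6380e+14 - 5.3584e+14) / (5.2444e+07 - 5.0234e+07)
= 2.7960e+13 / 2.2100e+06
= 1.2652e+07 m/s

1.2652e+07


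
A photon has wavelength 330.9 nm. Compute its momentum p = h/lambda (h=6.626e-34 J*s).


p = h / lambda
= 6.626e-34 / (330.9e-9)
= 6.626e-34 / 3.3090e-07
= 2.0024e-27 kg*m/s

2.0024e-27


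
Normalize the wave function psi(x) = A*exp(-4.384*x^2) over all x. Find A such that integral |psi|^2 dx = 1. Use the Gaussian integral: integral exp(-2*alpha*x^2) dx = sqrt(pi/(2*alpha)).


integral |psi|^2 dx = A^2 * sqrt(pi/(2*alpha)) = 1
A^2 = sqrt(2*alpha/pi)
= sqrt(2 * 4.384 / pi)
= 1.670611
A = sqrt(1.670611)
= 1.2925

1.2925


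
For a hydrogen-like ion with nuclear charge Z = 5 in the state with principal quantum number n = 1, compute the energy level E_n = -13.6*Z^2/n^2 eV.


E_n = -13.6 * Z^2 / n^2
= -13.6 * 5^2 / 1^2
= -13.6 * 25 / 1
= -340.0 eV

-340.0


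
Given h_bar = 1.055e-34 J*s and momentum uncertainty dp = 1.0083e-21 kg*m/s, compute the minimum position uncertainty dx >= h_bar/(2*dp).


dx = h_bar / (2 * dp)
= 1.055e-34 / (2 * 1.0083e-21)
= 1.055e-34 / 2.0166e-21
= 5.2316e-14 m

5.2316e-14


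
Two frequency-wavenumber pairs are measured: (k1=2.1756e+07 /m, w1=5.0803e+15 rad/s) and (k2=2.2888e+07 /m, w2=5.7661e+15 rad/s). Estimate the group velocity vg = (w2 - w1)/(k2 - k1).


vg = (w2 - w1) / (k2 - k1)
= (5.7661e+15 - 5.0803e+15) / (2.2888e+07 - 2.1756e+07)
= 6.8580e+14 / 1.1320e+06
= 6.0583e+08 m/s

6.0583e+08


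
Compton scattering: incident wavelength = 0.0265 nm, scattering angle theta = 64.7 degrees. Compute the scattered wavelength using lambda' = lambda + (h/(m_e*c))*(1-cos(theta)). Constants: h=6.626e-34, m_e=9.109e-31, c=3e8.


Compton wavelength: h/(m_e*c) = 2.4247e-12 m
d_lambda = 2.4247e-12 * (1 - cos(64.7 deg))
= 2.4247e-12 * 0.572642
= 1.3885e-12 m = 0.001388 nm
lambda' = 0.0265 + 0.001388
= 0.027888 nm

0.027888


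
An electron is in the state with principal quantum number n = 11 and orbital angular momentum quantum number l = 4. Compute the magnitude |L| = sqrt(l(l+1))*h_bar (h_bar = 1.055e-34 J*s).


L = sqrt(l*(l+1)) * h_bar
= sqrt(4 * 5) * 1.055e-34
= sqrt(20) * 1.055e-34
= 4.4721 * 1.055e-34
= 4.7181e-34 J*s

4.7181e-34


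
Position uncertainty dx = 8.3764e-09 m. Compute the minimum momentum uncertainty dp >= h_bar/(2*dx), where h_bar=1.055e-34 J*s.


dp = h_bar / (2 * dx)
= 1.055e-34 / (2 * 8.3764e-09)
= 1.055e-34 / 1.6753e-08
= 6.2975e-27 kg*m/s

6.2975e-27


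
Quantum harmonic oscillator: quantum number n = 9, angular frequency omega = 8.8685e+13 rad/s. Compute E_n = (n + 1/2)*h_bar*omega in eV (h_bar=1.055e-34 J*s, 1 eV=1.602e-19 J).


E = (n + 1/2) * h_bar * omega
= (9 + 0.5) * 1.055e-34 * 8.8685e+13
= 9.5 * 9.3563e-21
= 8.8885e-20 J
= 0.5548 eV

0.5548


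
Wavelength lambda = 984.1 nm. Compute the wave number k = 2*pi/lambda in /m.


k = 2 * pi / lambda
= 6.2832 / (984.1e-9)
= 6.2832 / 9.8410e-07
= 6.3847e+06 /m

6.3847e+06


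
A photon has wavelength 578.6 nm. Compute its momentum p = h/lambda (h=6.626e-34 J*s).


p = h / lambda
= 6.626e-34 / (578.6e-9)
= 6.626e-34 / 5.7860e-07
= 1.1452e-27 kg*m/s

1.1452e-27


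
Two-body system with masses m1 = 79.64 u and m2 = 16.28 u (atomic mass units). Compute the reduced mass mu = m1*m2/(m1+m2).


mu = m1 * m2 / (m1 + m2)
= 79.64 * 16.28 / (79.64 + 16.28)
= 1296.5392 / 95.92
= 13.5169 u

13.5169


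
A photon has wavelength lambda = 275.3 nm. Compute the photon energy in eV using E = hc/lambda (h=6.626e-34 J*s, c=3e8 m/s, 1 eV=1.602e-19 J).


E = hc / lambda
= (6.626e-34)(3e8) / (275.3e-9)
= 1.9878e-25 / 2.7530e-07
= 7.2205e-19 J
Converting to eV: 7.2205e-19 / 1.602e-19
= 4.5072 eV

4.5072


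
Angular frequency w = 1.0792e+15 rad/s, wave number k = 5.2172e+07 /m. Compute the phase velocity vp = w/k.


vp = w / k
= 1.0792e+15 / 5.2172e+07
= 2.0685e+07 m/s

2.0685e+07


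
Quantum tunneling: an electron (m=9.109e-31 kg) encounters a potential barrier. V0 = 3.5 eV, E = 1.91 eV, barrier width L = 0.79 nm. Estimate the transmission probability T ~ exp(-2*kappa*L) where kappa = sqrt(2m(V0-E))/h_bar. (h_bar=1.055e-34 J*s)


V0 - E = 1.59 eV = 2.5472e-19 J
kappa = sqrt(2 * m * (V0-E)) / h_bar
= sqrt(2 * 9.109e-31 * 2.5472e-19) / 1.055e-34
= 6.4570e+09 /m
2*kappa*L = 2 * 6.4570e+09 * 0.79e-9
= 10.202
T = exp(-10.202) = 3.709651e-05

3.709651e-05


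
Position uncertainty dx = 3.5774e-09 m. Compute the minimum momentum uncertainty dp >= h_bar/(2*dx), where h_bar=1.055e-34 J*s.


dp = h_bar / (2 * dx)
= 1.055e-34 / (2 * 3.5774e-09)
= 1.055e-34 / 7.1548e-09
= 1.4745e-26 kg*m/s

1.4745e-26


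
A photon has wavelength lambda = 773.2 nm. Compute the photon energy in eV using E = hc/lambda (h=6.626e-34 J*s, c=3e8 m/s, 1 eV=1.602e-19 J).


E = hc / lambda
= (6.626e-34)(3e8) / (773.2e-9)
= 1.9878e-25 / 7.7320e-07
= 2.5709e-19 J
Converting to eV: 2.5709e-19 / 1.602e-19
= 1.6048 eV

1.6048


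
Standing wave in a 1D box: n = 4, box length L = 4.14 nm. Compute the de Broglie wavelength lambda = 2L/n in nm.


lambda = 2L / n
= 2 * 4.14 / 4
= 8.28 / 4
= 2.07 nm

2.07


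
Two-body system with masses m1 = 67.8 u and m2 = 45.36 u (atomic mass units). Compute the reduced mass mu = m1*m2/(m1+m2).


mu = m1 * m2 / (m1 + m2)
= 67.8 * 45.36 / (67.8 + 45.36)
= 3075.408 / 113.16
= 27.1775 u

27.1775


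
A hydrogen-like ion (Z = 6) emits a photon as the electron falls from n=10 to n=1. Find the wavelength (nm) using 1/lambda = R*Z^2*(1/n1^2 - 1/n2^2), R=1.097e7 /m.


1/lambda = R * Z^2 * (1/n1^2 - 1/n2^2)
= 1.097e7 * 6^2 * (1/1^2 - 1/10^2)
= 1.097e7 * 36 * (1.0 - 0.01)
= 3.9097e+08 /m
lambda = 1 / 3.9097e+08
= 2.5577 nm

2.5577


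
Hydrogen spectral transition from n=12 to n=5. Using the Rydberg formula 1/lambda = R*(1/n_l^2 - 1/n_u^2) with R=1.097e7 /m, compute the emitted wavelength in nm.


1/lambda = R * (1/n_l^2 - 1/n_u^2)
= 1.097e7 * (1/5^2 - 1/12^2)
= 1.097e7 * (0.04 - 0.006944)
= 1.097e7 * 0.033056
= 3.6262e+05 /m
lambda = 1 / 3.6262e+05 = 2757.712 nm

2757.712


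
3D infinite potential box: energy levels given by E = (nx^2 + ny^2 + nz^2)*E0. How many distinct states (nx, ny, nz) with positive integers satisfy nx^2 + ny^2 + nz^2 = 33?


Enumerate all (nx, ny, nz) with nx^2 + ny^2 + nz^2 = 33:
(1,4,4)
(2,2,5)
(2,5,2)
(4,1,4)
(4,4,1)
(5,2,2)
Total degeneracy = 6

6


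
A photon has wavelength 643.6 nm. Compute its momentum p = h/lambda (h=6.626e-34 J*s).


p = h / lambda
= 6.626e-34 / (643.6e-9)
= 6.626e-34 / 6.4360e-07
= 1.0295e-27 kg*m/s

1.0295e-27


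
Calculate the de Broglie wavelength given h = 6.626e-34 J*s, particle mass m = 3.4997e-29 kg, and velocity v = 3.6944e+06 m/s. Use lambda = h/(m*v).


lambda = h / (m * v)
= 6.626e-34 / (3.4997e-29 * 3.6944e+06)
= 6.626e-34 / 1.2929e-22
= 5.1248e-12 m

5.1248e-12


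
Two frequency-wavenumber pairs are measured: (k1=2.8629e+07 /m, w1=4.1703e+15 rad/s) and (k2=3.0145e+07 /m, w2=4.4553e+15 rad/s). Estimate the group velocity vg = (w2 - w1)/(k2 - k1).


vg = (w2 - w1) / (k2 - k1)
= (4.4553e+15 - 4.1703e+15) / (3.0145e+07 - 2.8629e+07)
= 2.8500e+14 / 1.5160e+06
= 1.8799e+08 m/s

1.8799e+08


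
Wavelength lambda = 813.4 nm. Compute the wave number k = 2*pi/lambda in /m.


k = 2 * pi / lambda
= 6.2832 / (813.4e-9)
= 6.2832 / 8.1340e-07
= 7.7246e+06 /m

7.7246e+06


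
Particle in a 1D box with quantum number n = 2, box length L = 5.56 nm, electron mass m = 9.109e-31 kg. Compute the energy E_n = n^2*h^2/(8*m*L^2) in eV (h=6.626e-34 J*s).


E = n^2 * h^2 / (8 * m * L^2)
= 2^2 * (6.626e-34)^2 / (8 * 9.109e-31 * (5.56e-9)^2)
= 4 * 4.3904e-67 / (8 * 9.109e-31 * 3.0914e-17)
= 7.7957e-21 J
= 0.0487 eV

0.0487


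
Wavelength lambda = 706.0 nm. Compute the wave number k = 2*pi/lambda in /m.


k = 2 * pi / lambda
= 6.2832 / (706.0e-9)
= 6.2832 / 7.0600e-07
= 8.8997e+06 /m

8.8997e+06


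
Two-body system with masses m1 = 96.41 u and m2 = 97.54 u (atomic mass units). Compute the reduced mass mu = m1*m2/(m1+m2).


mu = m1 * m2 / (m1 + m2)
= 96.41 * 97.54 / (96.41 + 97.54)
= 9403.8314 / 193.95
= 48.4859 u

48.4859


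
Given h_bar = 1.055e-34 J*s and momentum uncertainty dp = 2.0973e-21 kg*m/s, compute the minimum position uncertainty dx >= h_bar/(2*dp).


dx = h_bar / (2 * dp)
= 1.055e-34 / (2 * 2.0973e-21)
= 1.055e-34 / 4.1946e-21
= 2.5151e-14 m

2.5151e-14


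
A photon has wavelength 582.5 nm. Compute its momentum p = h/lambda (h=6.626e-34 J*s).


p = h / lambda
= 6.626e-34 / (582.5e-9)
= 6.626e-34 / 5.8250e-07
= 1.1375e-27 kg*m/s

1.1375e-27


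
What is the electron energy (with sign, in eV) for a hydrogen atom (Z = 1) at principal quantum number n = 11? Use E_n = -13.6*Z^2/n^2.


E_n = -13.6 * Z^2 / n^2
= -13.6 * 1^2 / 11^2
= -13.6 * 1 / 121
= -0.1124 eV

-0.1124


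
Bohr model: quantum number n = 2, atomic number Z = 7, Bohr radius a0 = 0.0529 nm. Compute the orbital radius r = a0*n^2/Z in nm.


r = a0 * n^2 / Z
= 0.0529 * 2^2 / 7
= 0.0529 * 4 / 7
= 0.0302 nm

0.0302


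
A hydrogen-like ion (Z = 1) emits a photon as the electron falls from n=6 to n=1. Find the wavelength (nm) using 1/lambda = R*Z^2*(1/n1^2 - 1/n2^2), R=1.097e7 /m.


1/lambda = R * Z^2 * (1/n1^2 - 1/n2^2)
= 1.097e7 * 1^2 * (1/1^2 - 1/6^2)
= 1.097e7 * 1 * (1.0 - 0.027778)
= 1.0665e+07 /m
lambda = 1 / 1.0665e+07
= 93.7622 nm

93.7622


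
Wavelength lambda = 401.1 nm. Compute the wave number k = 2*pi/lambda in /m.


k = 2 * pi / lambda
= 6.2832 / (401.1e-9)
= 6.2832 / 4.0110e-07
= 1.5665e+07 /m

1.5665e+07


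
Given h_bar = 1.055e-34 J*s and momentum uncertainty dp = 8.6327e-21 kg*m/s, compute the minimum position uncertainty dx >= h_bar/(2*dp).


dx = h_bar / (2 * dp)
= 1.055e-34 / (2 * 8.6327e-21)
= 1.055e-34 / 1.7265e-20
= 6.1105e-15 m

6.1105e-15


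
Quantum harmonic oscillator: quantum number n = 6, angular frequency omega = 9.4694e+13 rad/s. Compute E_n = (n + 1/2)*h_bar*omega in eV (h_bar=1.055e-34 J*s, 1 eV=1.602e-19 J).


E = (n + 1/2) * h_bar * omega
= (6 + 0.5) * 1.055e-34 * 9.4694e+13
= 6.5 * 9.9902e-21
= 6.4936e-20 J
= 0.4053 eV

0.4053


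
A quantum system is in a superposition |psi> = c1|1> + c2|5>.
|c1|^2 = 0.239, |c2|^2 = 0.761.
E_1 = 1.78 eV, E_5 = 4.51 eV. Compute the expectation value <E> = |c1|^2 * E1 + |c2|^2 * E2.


<E> = |c1|^2 * E1 + |c2|^2 * E2
= 0.239 * 1.78 + 0.761 * 4.51
= 0.4254 + 3.4321
= 3.8575 eV

3.8575


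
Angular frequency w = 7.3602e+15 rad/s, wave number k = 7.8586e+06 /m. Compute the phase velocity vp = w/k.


vp = w / k
= 7.3602e+15 / 7.8586e+06
= 9.3658e+08 m/s

9.3658e+08


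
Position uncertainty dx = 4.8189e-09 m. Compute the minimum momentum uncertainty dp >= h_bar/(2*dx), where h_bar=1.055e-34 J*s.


dp = h_bar / (2 * dx)
= 1.055e-34 / (2 * 4.8189e-09)
= 1.055e-34 / 9.6378e-09
= 1.0946e-26 kg*m/s

1.0946e-26


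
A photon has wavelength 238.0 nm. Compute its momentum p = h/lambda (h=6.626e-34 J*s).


p = h / lambda
= 6.626e-34 / (238.0e-9)
= 6.626e-34 / 2.3800e-07
= 2.7840e-27 kg*m/s

2.7840e-27


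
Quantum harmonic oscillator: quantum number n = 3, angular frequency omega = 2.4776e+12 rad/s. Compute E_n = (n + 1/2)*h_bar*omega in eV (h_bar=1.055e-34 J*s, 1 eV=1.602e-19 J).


E = (n + 1/2) * h_bar * omega
= (3 + 0.5) * 1.055e-34 * 2.4776e+12
= 3.5 * 2.6139e-22
= 9.1485e-22 J
= 0.0057 eV

0.0057


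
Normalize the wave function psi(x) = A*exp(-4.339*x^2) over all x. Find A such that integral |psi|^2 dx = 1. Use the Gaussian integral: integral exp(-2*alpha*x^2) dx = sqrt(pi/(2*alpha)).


integral |psi|^2 dx = A^2 * sqrt(pi/(2*alpha)) = 1
A^2 = sqrt(2*alpha/pi)
= sqrt(2 * 4.339 / pi)
= 1.662015
A = sqrt(1.662015)
= 1.2892

1.2892


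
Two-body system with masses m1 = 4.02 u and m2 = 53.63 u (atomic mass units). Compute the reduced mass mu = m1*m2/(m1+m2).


mu = m1 * m2 / (m1 + m2)
= 4.02 * 53.63 / (4.02 + 53.63)
= 215.5926 / 57.65
= 3.7397 u

3.7397


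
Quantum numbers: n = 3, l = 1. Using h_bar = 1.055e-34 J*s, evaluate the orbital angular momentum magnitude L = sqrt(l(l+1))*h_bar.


L = sqrt(l*(l+1)) * h_bar
= sqrt(1 * 2) * 1.055e-34
= sqrt(2) * 1.055e-34
= 1.4142 * 1.055e-34
= 1.4920e-34 J*s

1.4920e-34


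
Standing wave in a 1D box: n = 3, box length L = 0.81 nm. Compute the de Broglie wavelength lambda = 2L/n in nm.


lambda = 2L / n
= 2 * 0.81 / 3
= 1.62 / 3
= 0.54 nm

0.54


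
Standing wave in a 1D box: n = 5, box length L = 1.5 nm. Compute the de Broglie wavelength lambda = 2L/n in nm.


lambda = 2L / n
= 2 * 1.5 / 5
= 3.0 / 5
= 0.6 nm

0.6


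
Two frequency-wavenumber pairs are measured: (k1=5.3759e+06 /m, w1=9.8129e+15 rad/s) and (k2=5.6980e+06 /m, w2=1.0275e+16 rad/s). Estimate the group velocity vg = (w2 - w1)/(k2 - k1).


vg = (w2 - w1) / (k2 - k1)
= (1.0275e+16 - 9.8129e+15) / (5.6980e+06 - 5.3759e+06)
= 4.6210e+14 / 3.2210e+05
= 1.4346e+09 m/s

1.4346e+09


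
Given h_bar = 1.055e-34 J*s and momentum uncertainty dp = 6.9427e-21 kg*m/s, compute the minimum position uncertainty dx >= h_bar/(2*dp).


dx = h_bar / (2 * dp)
= 1.055e-34 / (2 * 6.9427e-21)
= 1.055e-34 / 1.3885e-20
= 7.5979e-15 m

7.5979e-15


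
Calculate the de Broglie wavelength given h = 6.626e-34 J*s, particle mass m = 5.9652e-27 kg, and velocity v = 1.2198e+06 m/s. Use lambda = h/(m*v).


lambda = h / (m * v)
= 6.626e-34 / (5.9652e-27 * 1.2198e+06)
= 6.626e-34 / 7.2764e-21
= 9.1062e-14 m

9.1062e-14


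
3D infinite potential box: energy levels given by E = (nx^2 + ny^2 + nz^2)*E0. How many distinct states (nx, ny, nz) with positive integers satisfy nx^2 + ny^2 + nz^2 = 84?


Enumerate all (nx, ny, nz) with nx^2 + ny^2 + nz^2 = 84:
(2,4,8)
(2,8,4)
(4,2,8)
(4,8,2)
(8,2,4)
(8,4,2)
Total degeneracy = 6

6


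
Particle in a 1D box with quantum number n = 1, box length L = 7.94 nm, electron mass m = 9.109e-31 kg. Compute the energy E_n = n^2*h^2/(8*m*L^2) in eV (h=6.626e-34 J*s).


E = n^2 * h^2 / (8 * m * L^2)
= 1^2 * (6.626e-34)^2 / (8 * 9.109e-31 * (7.94e-9)^2)
= 1 * 4.3904e-67 / (8 * 9.109e-31 * 6.3044e-17)
= 9.5566e-22 J
= 0.006 eV

0.006


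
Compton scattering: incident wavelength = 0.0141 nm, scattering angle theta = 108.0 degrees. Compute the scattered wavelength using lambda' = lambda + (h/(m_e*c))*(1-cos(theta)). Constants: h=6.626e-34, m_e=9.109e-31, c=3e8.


Compton wavelength: h/(m_e*c) = 2.4247e-12 m
d_lambda = 2.4247e-12 * (1 - cos(108.0 deg))
= 2.4247e-12 * 1.309017
= 3.1740e-12 m = 0.003174 nm
lambda' = 0.0141 + 0.003174
= 0.017274 nm

0.017274


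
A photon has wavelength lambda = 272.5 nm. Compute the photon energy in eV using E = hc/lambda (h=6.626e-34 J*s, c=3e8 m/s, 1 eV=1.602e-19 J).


E = hc / lambda
= (6.626e-34)(3e8) / (272.5e-9)
= 1.9878e-25 / 2.7250e-07
= 7.2947e-19 J
Converting to eV: 7.2947e-19 / 1.602e-19
= 4.5535 eV

4.5535


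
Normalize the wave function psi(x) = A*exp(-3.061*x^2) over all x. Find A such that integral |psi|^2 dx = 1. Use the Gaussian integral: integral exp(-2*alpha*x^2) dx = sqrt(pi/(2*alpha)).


integral |psi|^2 dx = A^2 * sqrt(pi/(2*alpha)) = 1
A^2 = sqrt(2*alpha/pi)
= sqrt(2 * 3.061 / pi)
= 1.395956
A = sqrt(1.395956)
= 1.1815

1.1815


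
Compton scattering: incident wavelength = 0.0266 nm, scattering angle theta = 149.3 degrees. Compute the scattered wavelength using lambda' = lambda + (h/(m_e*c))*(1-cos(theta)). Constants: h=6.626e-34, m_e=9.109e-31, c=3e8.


Compton wavelength: h/(m_e*c) = 2.4247e-12 m
d_lambda = 2.4247e-12 * (1 - cos(149.3 deg))
= 2.4247e-12 * 1.859852
= 4.5096e-12 m = 0.00451 nm
lambda' = 0.0266 + 0.00451
= 0.03111 nm

0.03111


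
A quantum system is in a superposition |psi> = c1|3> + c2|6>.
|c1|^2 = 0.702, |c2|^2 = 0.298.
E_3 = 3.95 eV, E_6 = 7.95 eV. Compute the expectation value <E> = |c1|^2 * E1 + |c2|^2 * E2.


<E> = |c1|^2 * E1 + |c2|^2 * E2
= 0.702 * 3.95 + 0.298 * 7.95
= 2.7729 + 2.3691
= 5.142 eV

5.142


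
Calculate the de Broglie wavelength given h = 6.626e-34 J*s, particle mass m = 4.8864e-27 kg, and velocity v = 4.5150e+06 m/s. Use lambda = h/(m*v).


lambda = h / (m * v)
= 6.626e-34 / (4.8864e-27 * 4.5150e+06)
= 6.626e-34 / 2.2062e-20
= 3.0033e-14 m

3.0033e-14


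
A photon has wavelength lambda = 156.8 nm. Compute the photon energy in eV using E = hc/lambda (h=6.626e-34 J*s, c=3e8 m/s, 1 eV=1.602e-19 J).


E = hc / lambda
= (6.626e-34)(3e8) / (156.8e-9)
= 1.9878e-25 / 1.5680e-07
= 1.2677e-18 J
Converting to eV: 1.2677e-18 / 1.602e-19
= 7.9134 eV

7.9134


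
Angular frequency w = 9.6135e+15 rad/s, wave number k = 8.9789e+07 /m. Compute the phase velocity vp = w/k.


vp = w / k
= 9.6135e+15 / 8.9789e+07
= 1.0707e+08 m/s

1.0707e+08


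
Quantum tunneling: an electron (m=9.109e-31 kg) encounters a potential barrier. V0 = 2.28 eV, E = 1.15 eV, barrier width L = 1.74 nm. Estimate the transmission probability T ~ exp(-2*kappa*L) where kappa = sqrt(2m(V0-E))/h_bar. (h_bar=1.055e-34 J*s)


V0 - E = 1.13 eV = 1.8103e-19 J
kappa = sqrt(2 * m * (V0-E)) / h_bar
= sqrt(2 * 9.109e-31 * 1.8103e-19) / 1.055e-34
= 5.4434e+09 /m
2*kappa*L = 2 * 5.4434e+09 * 1.74e-9
= 18.9429
T = exp(-18.9429) = 5.931730e-09

5.931730e-09


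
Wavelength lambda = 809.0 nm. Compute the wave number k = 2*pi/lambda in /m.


k = 2 * pi / lambda
= 6.2832 / (809.0e-9)
= 6.2832 / 8.0900e-07
= 7.7666e+06 /m

7.7666e+06


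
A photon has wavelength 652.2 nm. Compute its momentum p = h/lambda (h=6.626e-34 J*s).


p = h / lambda
= 6.626e-34 / (652.2e-9)
= 6.626e-34 / 6.5220e-07
= 1.0159e-27 kg*m/s

1.0159e-27


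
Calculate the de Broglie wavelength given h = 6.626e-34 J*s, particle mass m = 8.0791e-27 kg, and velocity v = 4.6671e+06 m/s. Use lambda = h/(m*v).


lambda = h / (m * v)
= 6.626e-34 / (8.0791e-27 * 4.6671e+06)
= 6.626e-34 / 3.7706e-20
= 1.7573e-14 m

1.7573e-14


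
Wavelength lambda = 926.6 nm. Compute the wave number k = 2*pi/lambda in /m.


k = 2 * pi / lambda
= 6.2832 / (926.6e-9)
= 6.2832 / 9.2660e-07
= 6.7809e+06 /m

6.7809e+06


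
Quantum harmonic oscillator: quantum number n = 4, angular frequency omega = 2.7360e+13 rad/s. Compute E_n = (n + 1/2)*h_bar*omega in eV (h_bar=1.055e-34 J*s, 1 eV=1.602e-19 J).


E = (n + 1/2) * h_bar * omega
= (4 + 0.5) * 1.055e-34 * 2.7360e+13
= 4.5 * 2.8865e-21
= 1.2989e-20 J
= 0.0811 eV

0.0811


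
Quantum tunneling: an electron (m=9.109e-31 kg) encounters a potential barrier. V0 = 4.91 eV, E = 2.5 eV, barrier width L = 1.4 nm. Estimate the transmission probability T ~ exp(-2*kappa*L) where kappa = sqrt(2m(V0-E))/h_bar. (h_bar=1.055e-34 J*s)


V0 - E = 2.41 eV = 3.8608e-19 J
kappa = sqrt(2 * m * (V0-E)) / h_bar
= sqrt(2 * 9.109e-31 * 3.8608e-19) / 1.055e-34
= 7.9495e+09 /m
2*kappa*L = 2 * 7.9495e+09 * 1.4e-9
= 22.2585
T = exp(-22.2585) = 2.154074e-10

2.154074e-10


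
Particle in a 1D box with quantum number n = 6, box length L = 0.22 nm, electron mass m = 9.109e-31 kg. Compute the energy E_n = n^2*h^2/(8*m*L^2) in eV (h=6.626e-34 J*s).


E = n^2 * h^2 / (8 * m * L^2)
= 6^2 * (6.626e-34)^2 / (8 * 9.109e-31 * (0.22e-9)^2)
= 36 * 4.3904e-67 / (8 * 9.109e-31 * 4.8400e-20)
= 4.4813e-17 J
= 279.7286 eV

279.7286


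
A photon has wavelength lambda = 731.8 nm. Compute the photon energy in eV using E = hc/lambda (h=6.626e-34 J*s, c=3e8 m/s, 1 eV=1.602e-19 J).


E = hc / lambda
= (6.626e-34)(3e8) / (731.8e-9)
= 1.9878e-25 / 7.3180e-07
= 2.7163e-19 J
Converting to eV: 2.7163e-19 / 1.602e-19
= 1.6956 eV

1.6956


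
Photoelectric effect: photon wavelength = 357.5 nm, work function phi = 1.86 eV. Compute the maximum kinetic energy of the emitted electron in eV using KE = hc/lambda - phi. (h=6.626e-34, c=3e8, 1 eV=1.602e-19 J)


E_photon = hc / lambda
= (6.626e-34)(3e8) / (357.5e-9)
= 5.5603e-19 J
= 3.4708 eV
KE = E_photon - phi
= 3.4708 - 1.86
= 1.6108 eV

1.6108


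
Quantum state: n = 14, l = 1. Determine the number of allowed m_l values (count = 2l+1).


m_l ranges from -l to +l in integer steps
So m_l goes from -1 to +1
Count = 2l + 1 = 2*1 + 1
= 3

3


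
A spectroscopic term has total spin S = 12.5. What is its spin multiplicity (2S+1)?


Spin multiplicity = 2S + 1
= 2 * 12.5 + 1
= 25.0 + 1
= 26

26


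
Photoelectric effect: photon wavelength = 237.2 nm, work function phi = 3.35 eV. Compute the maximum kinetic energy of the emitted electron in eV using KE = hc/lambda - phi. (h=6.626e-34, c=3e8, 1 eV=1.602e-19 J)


E_photon = hc / lambda
= (6.626e-34)(3e8) / (237.2e-9)
= 8.3803e-19 J
= 5.2311 eV
KE = E_photon - phi
= 5.2311 - 3.35
= 1.8811 eV

1.8811


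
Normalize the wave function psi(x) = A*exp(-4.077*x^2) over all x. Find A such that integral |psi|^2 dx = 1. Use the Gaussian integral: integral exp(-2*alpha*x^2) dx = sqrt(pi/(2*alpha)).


integral |psi|^2 dx = A^2 * sqrt(pi/(2*alpha)) = 1
A^2 = sqrt(2*alpha/pi)
= sqrt(2 * 4.077 / pi)
= 1.611055
A = sqrt(1.611055)
= 1.2693

1.2693


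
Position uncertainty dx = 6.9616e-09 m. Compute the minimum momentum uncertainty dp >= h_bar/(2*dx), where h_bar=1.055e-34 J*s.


dp = h_bar / (2 * dx)
= 1.055e-34 / (2 * 6.9616e-09)
= 1.055e-34 / 1.3923e-08
= 7.5773e-27 kg*m/s

7.5773e-27


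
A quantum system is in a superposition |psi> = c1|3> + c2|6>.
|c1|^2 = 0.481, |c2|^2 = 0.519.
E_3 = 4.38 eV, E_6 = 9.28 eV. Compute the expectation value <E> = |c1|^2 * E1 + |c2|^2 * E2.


<E> = |c1|^2 * E1 + |c2|^2 * E2
= 0.481 * 4.38 + 0.519 * 9.28
= 2.1068 + 4.8163
= 6.9231 eV

6.9231
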